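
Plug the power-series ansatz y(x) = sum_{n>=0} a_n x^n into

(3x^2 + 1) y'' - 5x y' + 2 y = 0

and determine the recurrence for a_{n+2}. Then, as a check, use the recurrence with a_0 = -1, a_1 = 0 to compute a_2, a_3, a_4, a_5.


Substitute y = sum_n a_n x^n.
(1 + 3 x^2) y'' contributes (n+2)(n+1) a_{n+2} + 3 n(n-1) a_n at x^n.
-5 x y'(x) contributes -5 n a_n at x^n.
2 y(x) contributes 2 a_n at x^n.
Matching x^n: (n+2)(n+1) a_{n+2} + (3 n(n-1) - 5 n + 2) a_n = 0.
Thus a_{n+2} = (-3 n(n-1) + 5 n - 2) / ((n+1)(n+2)) * a_n.

Check with a_0 = -1, a_1 = 0 (apply the recurrence for n = 0, 1, 2, 3): a_0 = -1, a_1 = 0, a_2 = 1, a_3 = 0, a_4 = 1/6, a_5 = 0.

a_(n+2) = (-3 n(n-1) + 5 n - 2) / ((n+1)(n+2)) * a_n; check: a_0 = -1, a_1 = 0, a_2 = 1, a_3 = 0, a_4 = 1/6, a_5 = 0


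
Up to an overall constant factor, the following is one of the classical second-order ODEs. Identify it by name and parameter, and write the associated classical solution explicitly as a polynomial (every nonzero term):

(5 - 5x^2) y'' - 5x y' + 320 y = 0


All three coefficients share the factor 5; dividing through by 5 gives  (1 - x^2) y'' - x y' + 64 y = 0.
This matches the Chebyshev equation (1 - x^2) y'' - x y' + n^2 y = 0 (note the -x y' term, not -2x y') with n^2 = 64, so n = 8; the polynomial solution is T_8(x).
With y = sum_k a_k x^k, matching x^k gives (k+2)(k+1) a_{k+2} = (k^2 - n^2) a_k = (k - 8)(k + 8) a_k. The right side vanishes at k = 8, so the series with the parity of 8 terminates at degree 8.
Standard normalization: leading coefficient of T_n is 2^(n-1), so a_8 = 2^7 = 128. Work downward with a_k = (k+1)(k+2) a_{k+2} / ((k - 8)(k + 8)):
  a_6 = (7)(8)(128) / ((6 - 8)(6 + 8)) = 7168/(-28) = -256
  a_4 = (5)(6)(-256) / ((4 - 8)(4 + 8)) = -7680/(-48) = 160
  a_2 = (3)(4)(160) / ((2 - 8)(2 + 8)) = 1920/(-60) = -32
  a_0 = (1)(2)(-32) / ((0 - 8)(0 + 8)) = -64/(-64) = 1
Hence T_8(x) = 128 x^8 - 256 x^6 + 160 x^4 - 32 x^2 + 1.

T_8(x); series = 128 x^8 - 256 x^6 + 160 x^4 - 32 x^2 + 1


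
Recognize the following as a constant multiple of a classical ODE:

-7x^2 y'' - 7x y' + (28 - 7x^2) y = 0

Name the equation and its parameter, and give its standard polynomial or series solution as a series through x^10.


All three coefficients share the factor -7; dividing through by -7 gives  x^2 y'' + x y' + (x^2 - 4) y = 0.
This matches the Bessel equation x^2 y'' + x y' + (x^2 - nu^2) y = 0 with nu^2 = 4, so nu = 2; the solution bounded at x = 0 is J_2(x).
Frobenius at x = 0: indicial roots ±nu; for r = nu the recurrence k(k + 2nu) c_k = -c_{k-2} gives the standard series J_nu(x) = sum_{k>=0} (-1)^k / (k! (k+nu)!) (x/2)^(2k+nu). Evaluate the first 5 terms:
  k = 0: (-1)^0 / (0! * 2! * 2^2) x^2 = 1/(1*2*4) x^2 = (1/8) x^2
  k = 1: (-1)^1 / (1! * 3! * 2^4) x^4 = -1/(1*6*16) x^4 = (-1/96) x^4
  k = 2: (-1)^2 / (2! * 4! * 2^6) x^6 = 1/(2*24*64) x^6 = (1/3072) x^6
  k = 3: (-1)^3 / (3! * 5! * 2^8) x^8 = -1/(6*120*256) x^8 = (-1/184320) x^8
  k = 4: (-1)^4 / (4! * 6! * 2^10) x^10 = 1/(24*720*1024) x^10 = (1/17694720) x^10
Hence J_2(x) = x^10/17694720 - x^8/184320 + x^6/3072 - x^4/96 + x^2/8 + ....

J_2(x); series = x^10/17694720 - x^8/184320 + x^6/3072 - x^4/96 + x^2/8


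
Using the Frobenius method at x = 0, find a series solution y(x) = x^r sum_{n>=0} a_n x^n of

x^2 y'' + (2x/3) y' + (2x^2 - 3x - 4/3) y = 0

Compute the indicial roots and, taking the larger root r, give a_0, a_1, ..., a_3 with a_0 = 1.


Write in Frobenius form y'' + (p(x)/x) y' + (q(x)/x^2) y = 0:
  p(x) = 2/3,  q(x) = 2x^2 - 3x - 4/3.
Indicial equation: r(r-1) + (2/3) r + (-4/3) = 0 -> roots r_1 = 4/3, r_2 = -1.
Take r = r_1 = 4/3. Let y(x) = x^r sum_{n>=0} a_n x^n with a_0 = 1.
Substitute y = x^r sum a_n x^n and match x^{r+n}. The recurrence is
  D(n) a_n - 3 a_{n-1} + 2 a_{n-2} = 0,  where D(n) = (r+n)(r+n-1) + (2/3)(r+n) + (-4/3).
  a_n = [3 a_{n-1} - 2 a_{n-2}] / D(n).
Since the indicial polynomial factors as (r - r_1)(r - r_2), D(n) = (r_1 + n - r_1)(r_1 + n - r_2) = n(n + 7/3).
Evaluating step by step (a_0 = 1):
  n = 1: D(1) = 1(1 + 7/3) = 10/3; numerator = 3(1) = 3; a_1 = (3)/(10/3) = 9/10
  n = 2: D(2) = 2(2 + 7/3) = 26/3; numerator = 3(9/10) - 2(1) = 7/10; a_2 = (7/10)/(26/3) = 21/260
  n = 3: D(3) = 3(3 + 7/3) = 16; numerator = 3(21/260) - 2(9/10) = -81/52; a_3 = (-81/52)/(16) = -81/832

r = 4/3; a_0 = 1; a_1 = 9/10; a_2 = 21/260; a_3 = -81/832


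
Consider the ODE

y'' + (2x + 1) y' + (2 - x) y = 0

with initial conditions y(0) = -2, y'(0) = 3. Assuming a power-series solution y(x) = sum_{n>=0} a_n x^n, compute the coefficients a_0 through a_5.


Ansatz: y(x) = sum_{n>=0} a_n x^n, so y'(x) = sum_{n>=1} n a_n x^(n-1) and y''(x) = sum_{n>=2} n(n-1) a_n x^(n-2).
Substitute into P(x) y'' + Q(x) y' + R(x) y = 0 with P(x) = 1, Q(x) = 2x + 1, R(x) = 2 - x, and match powers of x.
Initial conditions: a_0 = -2, a_1 = 3.
Setting the coefficient of each power of x to zero and solving order by order (substituting the coefficients already found):
  x^0: 2 a_2 + a_1 + 2 a_0 = 0  ->  2 a_2 = -a_1 - 2 a_0 = 1  ->  a_2 = 1/2
  x^1: 6 a_3 + 2 a_2 + 4 a_1 - a_0 = 0  ->  6 a_3 = -2 a_2 - 4 a_1 + a_0 = -15  ->  a_3 = -5/2
  x^2: 12 a_4 + 3 a_3 + 6 a_2 - a_1 = 0  ->  12 a_4 = -3 a_3 - 6 a_2 + a_1 = 15/2  ->  a_4 = 5/8
  x^3: 20 a_5 + 4 a_4 + 8 a_3 - a_2 = 0  ->  20 a_5 = -4 a_4 - 8 a_3 + a_2 = 18  ->  a_5 = 9/10
Truncated series: y(x) = -2 + 3 x + (1/2) x^2 - (5/2) x^3 + (5/8) x^4 + (9/10) x^5 + O(x^6).

a_0 = -2; a_1 = 3; a_2 = 1/2; a_3 = -5/2; a_4 = 5/8; a_5 = 9/10


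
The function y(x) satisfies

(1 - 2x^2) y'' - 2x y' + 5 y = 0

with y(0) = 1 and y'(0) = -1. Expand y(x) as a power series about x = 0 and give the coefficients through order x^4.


Ansatz: y(x) = sum_{n>=0} a_n x^n, so y'(x) = sum_{n>=1} n a_n x^(n-1) and y''(x) = sum_{n>=2} n(n-1) a_n x^(n-2).
Substitute into P(x) y'' + Q(x) y' + R(x) y = 0 with P(x) = 1 - 2x^2, Q(x) = -2x, R(x) = 5, and match powers of x.
Initial conditions: a_0 = 1, a_1 = -1.
Setting the coefficient of each power of x to zero and solving order by order (substituting the coefficients already found):
  x^0: 2 a_2 + 5 a_0 = 0  ->  2 a_2 = -5 a_0 = -5  ->  a_2 = -5/2
  x^1: 6 a_3 + 3 a_1 = 0  ->  6 a_3 = -3 a_1 = 3  ->  a_3 = 1/2
  x^2: 12 a_4 - 3 a_2 = 0  ->  12 a_4 = 3 a_2 = -15/2  ->  a_4 = -5/8
Truncated series: y(x) = 1 - x - (5/2) x^2 + (1/2) x^3 - (5/8) x^4 + O(x^5).

a_0 = 1; a_1 = -1; a_2 = -5/2; a_3 = 1/2; a_4 = -5/8


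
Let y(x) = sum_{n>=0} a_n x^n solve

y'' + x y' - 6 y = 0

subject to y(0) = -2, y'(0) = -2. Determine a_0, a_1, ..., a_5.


Ansatz: y(x) = sum_{n>=0} a_n x^n, so y'(x) = sum_{n>=1} n a_n x^(n-1) and y''(x) = sum_{n>=2} n(n-1) a_n x^(n-2).
Substitute into P(x) y'' + Q(x) y' + R(x) y = 0 with P(x) = 1, Q(x) = x, R(x) = -6, and match powers of x.
Initial conditions: a_0 = -2, a_1 = -2.
Setting the coefficient of each power of x to zero and solving order by order (substituting the coefficients already found):
  x^0: 2 a_2 - 6 a_0 = 0  ->  2 a_2 = 6 a_0 = -12  ->  a_2 = -6
  x^1: 6 a_3 - 5 a_1 = 0  ->  6 a_3 = 5 a_1 = -10  ->  a_3 = -5/3
  x^2: 12 a_4 - 4 a_2 = 0  ->  12 a_4 = 4 a_2 = -24  ->  a_4 = -2
  x^3: 20 a_5 - 3 a_3 = 0  ->  20 a_5 = 3 a_3 = -5  ->  a_5 = -1/4
Truncated series: y(x) = -2 - 2 x - 6 x^2 - (5/3) x^3 - 2 x^4 - (1/4) x^5 + O(x^6).

a_0 = -2; a_1 = -2; a_2 = -6; a_3 = -5/3; a_4 = -2; a_5 = -1/4


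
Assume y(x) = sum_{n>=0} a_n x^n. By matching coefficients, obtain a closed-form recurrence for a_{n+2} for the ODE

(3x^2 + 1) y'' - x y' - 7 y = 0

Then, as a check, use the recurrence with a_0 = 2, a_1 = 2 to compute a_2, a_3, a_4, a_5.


Substitute y = sum_n a_n x^n.
(1 + 3 x^2) y'' contributes (n+2)(n+1) a_{n+2} + 3 n(n-1) a_n at x^n.
-x y'(x) contributes -n a_n at x^n.
-7 y(x) contributes -7 a_n at x^n.
Matching x^n: (n+2)(n+1) a_{n+2} + (3 n(n-1) - n - 7) a_n = 0.
Thus a_{n+2} = (-3 n(n-1) + n + 7) / ((n+1)(n+2)) * a_n.

Check with a_0 = 2, a_1 = 2 (apply the recurrence for n = 0, 1, 2, 3): a_0 = 2, a_1 = 2, a_2 = 7, a_3 = 8/3, a_4 = 7/4, a_5 = -16/15.

a_(n+2) = (-3 n(n-1) + n + 7) / ((n+1)(n+2)) * a_n; check: a_0 = 2, a_1 = 2, a_2 = 7, a_3 = 8/3, a_4 = 7/4, a_5 = -16/15


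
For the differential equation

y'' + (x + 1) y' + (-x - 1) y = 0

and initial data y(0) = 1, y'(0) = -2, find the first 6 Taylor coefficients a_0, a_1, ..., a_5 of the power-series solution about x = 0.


Ansatz: y(x) = sum_{n>=0} a_n x^n, so y'(x) = sum_{n>=1} n a_n x^(n-1) and y''(x) = sum_{n>=2} n(n-1) a_n x^(n-2).
Substitute into P(x) y'' + Q(x) y' + R(x) y = 0 with P(x) = 1, Q(x) = x + 1, R(x) = -x - 1, and match powers of x.
Initial conditions: a_0 = 1, a_1 = -2.
Setting the coefficient of each power of x to zero and solving order by order (substituting the coefficients already found):
  x^0: 2 a_2 + a_1 - a_0 = 0  ->  2 a_2 = -a_1 + a_0 = 3  ->  a_2 = 3/2
  x^1: 6 a_3 + 2 a_2 - a_0 = 0  ->  6 a_3 = -2 a_2 + a_0 = -2  ->  a_3 = -1/3
  x^2: 12 a_4 + 3 a_3 + a_2 - a_1 = 0  ->  12 a_4 = -3 a_3 - a_2 + a_1 = -5/2  ->  a_4 = -5/24
  x^3: 20 a_5 + 4 a_4 + 2 a_3 - a_2 = 0  ->  20 a_5 = -4 a_4 - 2 a_3 + a_2 = 3  ->  a_5 = 3/20
Truncated series: y(x) = 1 - 2 x + (3/2) x^2 - (1/3) x^3 - (5/24) x^4 + (3/20) x^5 + O(x^6).

a_0 = 1; a_1 = -2; a_2 = 3/2; a_3 = -1/3; a_4 = -5/24; a_5 = 3/20


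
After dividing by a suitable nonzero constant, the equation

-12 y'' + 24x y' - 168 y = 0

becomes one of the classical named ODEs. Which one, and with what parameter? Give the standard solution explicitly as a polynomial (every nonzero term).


All three coefficients share the factor -12; dividing through by -12 gives  y'' - 2x y' + 14 y = 0.
This matches the Hermite equation y'' - 2x y' + 2n y = 0 with 2n = 14, so n = 7; the polynomial solution is H_7(x).
With y = sum_k a_k x^k, matching x^k gives (k+2)(k+1) a_{k+2} = 2(k - n) a_k = 2(k - 7) a_k. The right side vanishes at k = 7, so the series with the parity of 7 terminates at degree 7.
Standard normalization: leading coefficient of H_n is 2^n, so a_7 = 2^7 = 128. Work downward with a_k = (k+1)(k+2) a_{k+2} / (2(k - n)):
  a_5 = (6)(7)(128) / (2(5 - 7)) = 5376/(-4) = -1344
  a_3 = (4)(5)(-1344) / (2(3 - 7)) = -26880/(-8) = 3360
  a_1 = (2)(3)(3360) / (2(1 - 7)) = 20160/(-12) = -1680
Hence H_7(x) = 128 x^7 - 1344 x^5 + 3360 x^3 - 1680 x.

H_7(x); series = 128 x^7 - 1344 x^5 + 3360 x^3 - 1680 x


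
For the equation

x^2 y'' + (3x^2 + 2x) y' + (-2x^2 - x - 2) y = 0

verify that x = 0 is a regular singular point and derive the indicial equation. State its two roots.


Divide by x^2 to reach normal form y'' + P_1(x) y' + P_2(x) y = 0 with P_1(x) = 3 + 2/x and P_2(x) = -2 - 1/x - 2/x^2.
x = 0 is a singular point because the y'-coefficient 3 + 2/x has a pole at x = 0 and the y-coefficient -2 - 1/x - 2/x^2 has a pole at x = 0.
It is a regular singular point because x P_1(x) = p(x) = 3x + 2 and x^2 P_2(x) = q(x) = -2x^2 - x - 2 are polynomials, hence analytic at x = 0.
p(0) = 2,  q(0) = -2.
Indicial equation: r(r-1) + p(0) r + q(0) = 0, i.e. r^2 + (p(0) - 1) r + q(0) = 0, i.e. r^2 + 1 r - 2 = 0.
Discriminant: (1)^2 - 4(-2) = 9, so r = (-1 ± 3)/2.
Solving: r_1 = 1, r_2 = -2.

indicial: r^2 + 1 r - 2 = 0; roots r_1 = 1, r_2 = -2


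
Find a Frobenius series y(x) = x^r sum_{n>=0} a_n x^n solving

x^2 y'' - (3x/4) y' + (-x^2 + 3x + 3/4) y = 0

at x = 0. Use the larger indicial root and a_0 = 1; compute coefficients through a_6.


Write in Frobenius form y'' + (p(x)/x) y' + (q(x)/x^2) y = 0:
  p(x) = -3/4,  q(x) = -x^2 + 3x + 3/4.
Indicial equation: r(r-1) + (-3/4) r + (3/4) = 0 -> roots r_1 = 1, r_2 = 3/4.
Take r = r_1 = 1. Let y(x) = x^r sum_{n>=0} a_n x^n with a_0 = 1.
Substitute y = x^r sum a_n x^n and match x^{r+n}. The recurrence is
  D(n) a_n + 3 a_{n-1} - 1 a_{n-2} = 0,  where D(n) = (r+n)(r+n-1) + (-3/4)(r+n) + (3/4).
  a_n = [-3 a_{n-1} + 1 a_{n-2}] / D(n).
Since the indicial polynomial factors as (r - r_1)(r - r_2), D(n) = (r_1 + n - r_1)(r_1 + n - r_2) = n(n + 1/4).
Evaluating step by step (a_0 = 1):
  n = 1: D(1) = 1(1 + 1/4) = 5/4; numerator = -3(1) = -3; a_1 = (-3)/(5/4) = -12/5
  n = 2: D(2) = 2(2 + 1/4) = 9/2; numerator = -3(-12/5) + 1(1) = 41/5; a_2 = (41/5)/(9/2) = 82/45
  n = 3: D(3) = 3(3 + 1/4) = 39/4; numerator = -3(82/45) + 1(-12/5) = -118/15; a_3 = (-118/15)/(39/4) = -472/585
  n = 4: D(4) = 4(4 + 1/4) = 17; numerator = -3(-472/585) + 1(82/45) = 2482/585; a_4 = (2482/585)/(17) = 146/585
  n = 5: D(5) = 5(5 + 1/4) = 105/4; numerator = -3(146/585) + 1(-472/585) = -14/9; a_5 = (-14/9)/(105/4) = -8/135
  n = 6: D(6) = 6(6 + 1/4) = 75/2; numerator = -3(-8/135) + 1(146/585) = 50/117; a_6 = (50/117)/(75/2) = 4/351

r = 1; a_0 = 1; a_1 = -12/5; a_2 = 82/45; a_3 = -472/585; a_4 = 146/585; a_5 = -8/135; a_6 = 4/351


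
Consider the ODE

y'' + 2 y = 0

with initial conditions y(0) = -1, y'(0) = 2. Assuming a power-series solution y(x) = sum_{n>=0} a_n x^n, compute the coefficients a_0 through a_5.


Ansatz: y(x) = sum_{n>=0} a_n x^n, so y'(x) = sum_{n>=1} n a_n x^(n-1) and y''(x) = sum_{n>=2} n(n-1) a_n x^(n-2).
Substitute into P(x) y'' + Q(x) y' + R(x) y = 0 with P(x) = 1, Q(x) = 0, R(x) = 2, and match powers of x.
Initial conditions: a_0 = -1, a_1 = 2.
Setting the coefficient of each power of x to zero and solving order by order (substituting the coefficients already found):
  x^0: 2 a_2 + 2 a_0 = 0  ->  2 a_2 = -2 a_0 = 2  ->  a_2 = 1
  x^1: 6 a_3 + 2 a_1 = 0  ->  6 a_3 = -2 a_1 = -4  ->  a_3 = -2/3
  x^2: 12 a_4 + 2 a_2 = 0  ->  12 a_4 = -2 a_2 = -2  ->  a_4 = -1/6
  x^3: 20 a_5 + 2 a_3 = 0  ->  20 a_5 = -2 a_3 = 4/3  ->  a_5 = 1/15
Truncated series: y(x) = -1 + 2 x + x^2 - (2/3) x^3 - (1/6) x^4 + (1/15) x^5 + O(x^6).

a_0 = -1; a_1 = 2; a_2 = 1; a_3 = -2/3; a_4 = -1/6; a_5 = 1/15


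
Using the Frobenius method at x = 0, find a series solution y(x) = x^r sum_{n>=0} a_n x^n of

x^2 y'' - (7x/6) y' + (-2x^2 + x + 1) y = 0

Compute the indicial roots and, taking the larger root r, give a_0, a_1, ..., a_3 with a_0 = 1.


Write in Frobenius form y'' + (p(x)/x) y' + (q(x)/x^2) y = 0:
  p(x) = -7/6,  q(x) = -2x^2 + x + 1.
Indicial equation: r(r-1) + (-7/6) r + (1) = 0 -> roots r_1 = 3/2, r_2 = 2/3.
Take r = r_1 = 3/2. Let y(x) = x^r sum_{n>=0} a_n x^n with a_0 = 1.
Substitute y = x^r sum a_n x^n and match x^{r+n}. The recurrence is
  D(n) a_n + 1 a_{n-1} - 2 a_{n-2} = 0,  where D(n) = (r+n)(r+n-1) + (-7/6)(r+n) + (1).
  a_n = [-1 a_{n-1} + 2 a_{n-2}] / D(n).
Since the indicial polynomial factors as (r - r_1)(r - r_2), D(n) = (r_1 + n - r_1)(r_1 + n - r_2) = n(n + 5/6).
Evaluating step by step (a_0 = 1):
  n = 1: D(1) = 1(1 + 5/6) = 11/6; numerator = -1(1) = -1; a_1 = (-1)/(11/6) = -6/11
  n = 2: D(2) = 2(2 + 5/6) = 17/3; numerator = -1(-6/11) + 2(1) = 28/11; a_2 = (28/11)/(17/3) = 84/187
  n = 3: D(3) = 3(3 + 5/6) = 23/2; numerator = -1(84/187) + 2(-6/11) = -288/187; a_3 = (-288/187)/(23/2) = -576/4301

r = 3/2; a_0 = 1; a_1 = -6/11; a_2 = 84/187; a_3 = -576/4301


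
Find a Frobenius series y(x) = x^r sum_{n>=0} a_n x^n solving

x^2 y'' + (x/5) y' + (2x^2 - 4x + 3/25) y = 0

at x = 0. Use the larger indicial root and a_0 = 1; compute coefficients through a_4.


Write in Frobenius form y'' + (p(x)/x) y' + (q(x)/x^2) y = 0:
  p(x) = 1/5,  q(x) = 2x^2 - 4x + 3/25.
Indicial equation: r(r-1) + (1/5) r + (3/25) = 0 -> roots r_1 = 3/5, r_2 = 1/5.
Take r = r_1 = 3/5. Let y(x) = x^r sum_{n>=0} a_n x^n with a_0 = 1.
Substitute y = x^r sum a_n x^n and match x^{r+n}. The recurrence is
  D(n) a_n - 4 a_{n-1} + 2 a_{n-2} = 0,  where D(n) = (r+n)(r+n-1) + (1/5)(r+n) + (3/25).
  a_n = [4 a_{n-1} - 2 a_{n-2}] / D(n).
Since the indicial polynomial factors as (r - r_1)(r - r_2), D(n) = (r_1 + n - r_1)(r_1 + n - r_2) = n(n + 2/5).
Evaluating step by step (a_0 = 1):
  n = 1: D(1) = 1(1 + 2/5) = 7/5; numerator = 4(1) = 4; a_1 = (4)/(7/5) = 20/7
  n = 2: D(2) = 2(2 + 2/5) = 24/5; numerator = 4(20/7) - 2(1) = 66/7; a_2 = (66/7)/(24/5) = 55/28
  n = 3: D(3) = 3(3 + 2/5) = 51/5; numerator = 4(55/28) - 2(20/7) = 15/7; a_3 = (15/7)/(51/5) = 25/119
  n = 4: D(4) = 4(4 + 2/5) = 88/5; numerator = 4(25/119) - 2(55/28) = -105/34; a_4 = (-105/34)/(88/5) = -525/2992

r = 3/5; a_0 = 1; a_1 = 20/7; a_2 = 55/28; a_3 = 25/119; a_4 = -525/2992


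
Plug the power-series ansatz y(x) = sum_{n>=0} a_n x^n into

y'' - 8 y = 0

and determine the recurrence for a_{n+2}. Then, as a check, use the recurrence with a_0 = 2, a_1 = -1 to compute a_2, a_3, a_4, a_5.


Substitute y = sum_n a_n x^n into y'' + (const) y = 0.
y''(x) = sum_{n>=0} (n+2)(n+1) a_{n+2} x^n.
The ODE becomes sum_n [(n+2)(n+1) a_{n+2} - 8 a_n] x^n = 0.
Setting each coefficient to zero gives the recurrence:
  (n+2)(n+1) a_{n+2} - 8 a_n = 0,
  a_{n+2} = 8 / ((n+1)(n+2)) a_n.

Check with a_0 = 2, a_1 = -1 (apply the recurrence for n = 0, 1, 2, 3): a_0 = 2, a_1 = -1, a_2 = 8, a_3 = -4/3, a_4 = 16/3, a_5 = -8/15.

a_{n+2} = 8/((n+1)(n+2)) * a_n; check: a_0 = 2, a_1 = -1, a_2 = 8, a_3 = -4/3, a_4 = 16/3, a_5 = -8/15


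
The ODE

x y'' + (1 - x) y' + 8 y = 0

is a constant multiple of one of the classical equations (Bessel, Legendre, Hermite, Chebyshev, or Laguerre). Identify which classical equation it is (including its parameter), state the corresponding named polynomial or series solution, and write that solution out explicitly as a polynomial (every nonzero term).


The equation is already in a standard form:  x y'' + (1 - x) y' + 8 y = 0.
This matches the Laguerre equation x y'' + (1 - x) y' + n y = 0 with n = 8; the polynomial solution is L_8(x).
With y = sum_k a_k x^k, matching x^k gives (k+1)k a_{k+1} + (k+1) a_{k+1} - k a_k + n a_k = 0, i.e. (k+1)^2 a_{k+1} = (k - n) a_k = (k - 8) a_k. The right side vanishes at k = 8, so the series terminates at degree 8.
Standard normalization L_n(0) = 1 gives a_0 = 1. Work upward with a_{k+1} = (k - 8) a_k / (k+1)^2:
  a_1 = (0 - 8)(1) / 1^2 = -8/1 = -8
  a_2 = (1 - 8)(-8) / 2^2 = 56/4 = 14
  a_3 = (2 - 8)(14) / 3^2 = -84/9 = -28/3
  a_4 = (3 - 8)(-28/3) / 4^2 = (140/3)/16 = 35/12
  a_5 = (4 - 8)(35/12) / 5^2 = (-35/3)/25 = -7/15
  a_6 = (5 - 8)(-7/15) / 6^2 = (7/5)/36 = 7/180
  a_7 = (6 - 8)(7/180) / 7^2 = (-7/90)/49 = -1/630
  a_8 = (7 - 8)(-1/630) / 8^2 = (1/630)/64 = 1/40320
Hence L_8(x) = x^8/40320 - x^7/630 + 7 x^6/180 - 7 x^5/15 + 35 x^4/12 - 28 x^3/3 + 14 x^2 - 8 x + 1.

L_8(x); series = x^8/40320 - x^7/630 + 7 x^6/180 - 7 x^5/15 + 35 x^4/12 - 28 x^3/3 + 14 x^2 - 8 x + 1


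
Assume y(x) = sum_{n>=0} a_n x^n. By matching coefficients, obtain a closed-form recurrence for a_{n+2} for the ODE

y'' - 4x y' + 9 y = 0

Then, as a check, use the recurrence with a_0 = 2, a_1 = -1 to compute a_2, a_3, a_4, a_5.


Substitute y = sum_n a_n x^n.
y''(x) has coefficient (n+2)(n+1) a_{n+2} at x^n;
-4 x y'(x) has coefficient -4 n a_n at x^n (shift);
9 y(x) has coefficient 9 a_n at x^n.
Matching x^n: (n+2)(n+1) a_{n+2} + (-4n + 9) a_n = 0.
Thus a_{n+2} = (4n - 9) / ((n+1)(n+2)) * a_n.

Check with a_0 = 2, a_1 = -1 (apply the recurrence for n = 0, 1, 2, 3): a_0 = 2, a_1 = -1, a_2 = -9, a_3 = 5/6, a_4 = 3/4, a_5 = 1/8.

a_(n+2) = (4n - 9) / ((n+1)(n+2)) * a_n; check: a_0 = 2, a_1 = -1, a_2 = -9, a_3 = 5/6, a_4 = 3/4, a_5 = 1/8


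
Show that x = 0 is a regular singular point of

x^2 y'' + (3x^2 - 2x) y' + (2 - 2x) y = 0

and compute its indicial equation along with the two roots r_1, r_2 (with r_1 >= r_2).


Divide by x^2 to reach normal form y'' + P_1(x) y' + P_2(x) y = 0 with P_1(x) = 3 - 2/x and P_2(x) = -2/x + 2/x^2.
x = 0 is a singular point because the y'-coefficient 3 - 2/x has a pole at x = 0 and the y-coefficient -2/x + 2/x^2 has a pole at x = 0.
It is a regular singular point because x P_1(x) = p(x) = 3x - 2 and x^2 P_2(x) = q(x) = 2 - 2x are polynomials, hence analytic at x = 0.
p(0) = -2,  q(0) = 2.
Indicial equation: r(r-1) + p(0) r + q(0) = 0, i.e. r^2 + (p(0) - 1) r + q(0) = 0, i.e. r^2 - 3 r + 2 = 0.
Discriminant: (-3)^2 - 4(2) = 1, so r = (3 ± 1)/2.
Solving: r_1 = 2, r_2 = 1.

indicial: r^2 - 3 r + 2 = 0; roots r_1 = 2, r_2 = 1


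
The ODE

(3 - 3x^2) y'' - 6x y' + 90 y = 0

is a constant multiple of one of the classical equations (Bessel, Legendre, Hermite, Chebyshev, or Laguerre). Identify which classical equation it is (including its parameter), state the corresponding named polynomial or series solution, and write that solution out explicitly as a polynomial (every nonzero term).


All three coefficients share the factor 3; dividing through by 3 gives  (1 - x^2) y'' - 2x y' + 30 y = 0.
This matches the Legendre equation (1 - x^2) y'' - 2x y' + n(n+1) y = 0 (note the -2x y' term) with n(n+1) = 30, so n = 5; the polynomial solution is P_5(x).
With y = sum_k a_k x^k, matching x^k gives (k+2)(k+1) a_{k+2} = [k(k+1) - n(n+1)] a_k = (k - 5)(k + 6) a_k. The right side vanishes at k = 5, so the series with the parity of 5 terminates at degree 5.
Standard normalization (P_n(1) = 1): leading coefficient (2n)!/(2^n (n!)^2) = 3628800/(32*14400) = 63/8, so a_5 = 63/8. Work downward with a_k = (k+1)(k+2) a_{k+2} / ((k - 5)(k + 6)):
  a_3 = (4)(5)(63/8) / ((3 - 5)(3 + 6)) = (315/2)/(-18) = -35/4
  a_1 = (2)(3)(-35/4) / ((1 - 5)(1 + 6)) = (-105/2)/(-28) = 15/8
Hence P_5(x) = 63 x^5/8 - 35 x^3/4 + 15 x/8.

P_5(x); series = 63 x^5/8 - 35 x^3/4 + 15 x/8


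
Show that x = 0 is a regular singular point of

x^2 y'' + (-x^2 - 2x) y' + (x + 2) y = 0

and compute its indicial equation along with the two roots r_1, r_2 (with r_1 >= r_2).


Divide by x^2 to reach normal form y'' + P_1(x) y' + P_2(x) y = 0 with P_1(x) = -1 - 2/x and P_2(x) = 1/x + 2/x^2.
x = 0 is a singular point because the y'-coefficient -1 - 2/x has a pole at x = 0 and the y-coefficient 1/x + 2/x^2 has a pole at x = 0.
It is a regular singular point because x P_1(x) = p(x) = -x - 2 and x^2 P_2(x) = q(x) = x + 2 are polynomials, hence analytic at x = 0.
p(0) = -2,  q(0) = 2.
Indicial equation: r(r-1) + p(0) r + q(0) = 0, i.e. r^2 + (p(0) - 1) r + q(0) = 0, i.e. r^2 - 3 r + 2 = 0.
Discriminant: (-3)^2 - 4(2) = 1, so r = (3 ± 1)/2.
Solving: r_1 = 2, r_2 = 1.

indicial: r^2 - 3 r + 2 = 0; roots r_1 = 2, r_2 = 1


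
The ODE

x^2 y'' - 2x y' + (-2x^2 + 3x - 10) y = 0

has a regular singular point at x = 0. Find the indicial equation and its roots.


Divide by x^2 to reach normal form y'' + P_1(x) y' + P_2(x) y = 0 with P_1(x) = -2/x and P_2(x) = -2 + 3/x - 10/x^2.
x = 0 is a singular point because the y'-coefficient -2/x has a pole at x = 0 and the y-coefficient -2 + 3/x - 10/x^2 has a pole at x = 0.
It is a regular singular point because x P_1(x) = p(x) = -2 and x^2 P_2(x) = q(x) = -2x^2 + 3x - 10 are polynomials, hence analytic at x = 0.
p(0) = -2,  q(0) = -10.
Indicial equation: r(r-1) + p(0) r + q(0) = 0, i.e. r^2 + (p(0) - 1) r + q(0) = 0, i.e. r^2 - 3 r - 10 = 0.
Discriminant: (-3)^2 - 4(-10) = 49, so r = (3 ± 7)/2.
Solving: r_1 = 5, r_2 = -2.

indicial: r^2 - 3 r - 10 = 0; roots r_1 = 5, r_2 = -2


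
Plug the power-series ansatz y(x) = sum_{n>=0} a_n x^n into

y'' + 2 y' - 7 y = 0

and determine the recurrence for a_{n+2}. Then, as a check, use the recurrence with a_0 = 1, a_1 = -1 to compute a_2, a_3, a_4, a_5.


Substitute y = sum_n a_n x^n.
y''(x) has coefficient (n+2)(n+1) a_{n+2} at x^n;
2 y'(x) has coefficient 2 (n+1) a_{n+1} at x^n;
-7 y(x) has coefficient -7 a_n at x^n.
Matching x^n: (n+2)(n+1) a_{n+2} + 2 (n+1) a_{n+1} - 7 a_n = 0.
Thus a_{n+2} = [-2 (n+1) a_{n+1} + 7 a_n] / ((n+1)(n+2)).

Check with a_0 = 1, a_1 = -1 (apply the recurrence for n = 0, 1, 2, 3): a_0 = 1, a_1 = -1, a_2 = 9/2, a_3 = -25/6, a_4 = 113/24, a_5 = -401/120.

a_(n+2) = [-2 (n+1) a_(n+1) + 7 a_n] / ((n+1)(n+2)); check: a_0 = 1, a_1 = -1, a_2 = 9/2, a_3 = -25/6, a_4 = 113/24, a_5 = -401/120


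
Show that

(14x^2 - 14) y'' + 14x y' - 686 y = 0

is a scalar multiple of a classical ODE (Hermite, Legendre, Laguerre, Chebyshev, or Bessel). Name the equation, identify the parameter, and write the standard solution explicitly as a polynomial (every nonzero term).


All three coefficients share the factor -14; dividing through by -14 gives  (1 - x^2) y'' - x y' + 49 y = 0.
This matches the Chebyshev equation (1 - x^2) y'' - x y' + n^2 y = 0 (note the -x y' term, not -2x y') with n^2 = 49, so n = 7; the polynomial solution is T_7(x).
With y = sum_k a_k x^k, matching x^k gives (k+2)(k+1) a_{k+2} = (k^2 - n^2) a_k = (k - 7)(k + 7) a_k. The right side vanishes at k = 7, so the series with the parity of 7 terminates at degree 7.
Standard normalization: leading coefficient of T_n is 2^(n-1), so a_7 = 2^6 = 64. Work downward with a_k = (k+1)(k+2) a_{k+2} / ((k - 7)(k + 7)):
  a_5 = (6)(7)(64) / ((5 - 7)(5 + 7)) = 2688/(-24) = -112
  a_3 = (4)(5)(-112) / ((3 - 7)(3 + 7)) = -2240/(-40) = 56
  a_1 = (2)(3)(56) / ((1 - 7)(1 + 7)) = 336/(-48) = -7
Hence T_7(x) = 64 x^7 - 112 x^5 + 56 x^3 - 7 x.

T_7(x); series = 64 x^7 - 112 x^5 + 56 x^3 - 7 x


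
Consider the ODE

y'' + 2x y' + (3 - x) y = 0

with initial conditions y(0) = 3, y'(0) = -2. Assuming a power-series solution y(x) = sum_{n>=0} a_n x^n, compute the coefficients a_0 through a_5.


Ansatz: y(x) = sum_{n>=0} a_n x^n, so y'(x) = sum_{n>=1} n a_n x^(n-1) and y''(x) = sum_{n>=2} n(n-1) a_n x^(n-2).
Substitute into P(x) y'' + Q(x) y' + R(x) y = 0 with P(x) = 1, Q(x) = 2x, R(x) = 3 - x, and match powers of x.
Initial conditions: a_0 = 3, a_1 = -2.
Setting the coefficient of each power of x to zero and solving order by order (substituting the coefficients already found):
  x^0: 2 a_2 + 3 a_0 = 0  ->  2 a_2 = -3 a_0 = -9  ->  a_2 = -9/2
  x^1: 6 a_3 + 5 a_1 - a_0 = 0  ->  6 a_3 = -5 a_1 + a_0 = 13  ->  a_3 = 13/6
  x^2: 12 a_4 + 7 a_2 - a_1 = 0  ->  12 a_4 = -7 a_2 + a_1 = 59/2  ->  a_4 = 59/24
  x^3: 20 a_5 + 9 a_3 - a_2 = 0  ->  20 a_5 = -9 a_3 + a_2 = -24  ->  a_5 = -6/5
Truncated series: y(x) = 3 - 2 x - (9/2) x^2 + (13/6) x^3 + (59/24) x^4 - (6/5) x^5 + O(x^6).

a_0 = 3; a_1 = -2; a_2 = -9/2; a_3 = 13/6; a_4 = 59/24; a_5 = -6/5


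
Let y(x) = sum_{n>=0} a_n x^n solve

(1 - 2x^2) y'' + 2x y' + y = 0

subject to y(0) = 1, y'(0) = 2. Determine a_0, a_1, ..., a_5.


Ansatz: y(x) = sum_{n>=0} a_n x^n, so y'(x) = sum_{n>=1} n a_n x^(n-1) and y''(x) = sum_{n>=2} n(n-1) a_n x^(n-2).
Substitute into P(x) y'' + Q(x) y' + R(x) y = 0 with P(x) = 1 - 2x^2, Q(x) = 2x, R(x) = 1, and match powers of x.
Initial conditions: a_0 = 1, a_1 = 2.
Setting the coefficient of each power of x to zero and solving order by order (substituting the coefficients already found):
  x^0: 2 a_2 + a_0 = 0  ->  2 a_2 = -a_0 = -1  ->  a_2 = -1/2
  x^1: 6 a_3 + 3 a_1 = 0  ->  6 a_3 = -3 a_1 = -6  ->  a_3 = -1
  x^2: 12 a_4 + a_2 = 0  ->  12 a_4 = -a_2 = 1/2  ->  a_4 = 1/24
  x^3: 20 a_5 - 5 a_3 = 0  ->  20 a_5 = 5 a_3 = -5  ->  a_5 = -1/4
Truncated series: y(x) = 1 + 2 x - (1/2) x^2 - x^3 + (1/24) x^4 - (1/4) x^5 + O(x^6).

a_0 = 1; a_1 = 2; a_2 = -1/2; a_3 = -1; a_4 = 1/24; a_5 = -1/4


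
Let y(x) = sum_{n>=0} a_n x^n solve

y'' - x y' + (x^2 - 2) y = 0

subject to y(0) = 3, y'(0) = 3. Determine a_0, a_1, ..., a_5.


Ansatz: y(x) = sum_{n>=0} a_n x^n, so y'(x) = sum_{n>=1} n a_n x^(n-1) and y''(x) = sum_{n>=2} n(n-1) a_n x^(n-2).
Substitute into P(x) y'' + Q(x) y' + R(x) y = 0 with P(x) = 1, Q(x) = -x, R(x) = x^2 - 2, and match powers of x.
Initial conditions: a_0 = 3, a_1 = 3.
Setting the coefficient of each power of x to zero and solving order by order (substituting the coefficients already found):
  x^0: 2 a_2 - 2 a_0 = 0  ->  2 a_2 = 2 a_0 = 6  ->  a_2 = 3
  x^1: 6 a_3 - 3 a_1 = 0  ->  6 a_3 = 3 a_1 = 9  ->  a_3 = 3/2
  x^2: 12 a_4 - 4 a_2 + a_0 = 0  ->  12 a_4 = 4 a_2 - a_0 = 9  ->  a_4 = 3/4
  x^3: 20 a_5 - 5 a_3 + a_1 = 0  ->  20 a_5 = 5 a_3 - a_1 = 9/2  ->  a_5 = 9/40
Truncated series: y(x) = 3 + 3 x + 3 x^2 + (3/2) x^3 + (3/4) x^4 + (9/40) x^5 + O(x^6).

a_0 = 3; a_1 = 3; a_2 = 3; a_3 = 3/2; a_4 = 3/4; a_5 = 9/40


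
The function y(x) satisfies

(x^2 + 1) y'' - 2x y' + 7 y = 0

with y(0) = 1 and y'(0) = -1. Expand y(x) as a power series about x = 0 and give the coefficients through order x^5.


Ansatz: y(x) = sum_{n>=0} a_n x^n, so y'(x) = sum_{n>=1} n a_n x^(n-1) and y''(x) = sum_{n>=2} n(n-1) a_n x^(n-2).
Substitute into P(x) y'' + Q(x) y' + R(x) y = 0 with P(x) = x^2 + 1, Q(x) = -2x, R(x) = 7, and match powers of x.
Initial conditions: a_0 = 1, a_1 = -1.
Setting the coefficient of each power of x to zero and solving order by order (substituting the coefficients already found):
  x^0: 2 a_2 + 7 a_0 = 0  ->  2 a_2 = -7 a_0 = -7  ->  a_2 = -7/2
  x^1: 6 a_3 + 5 a_1 = 0  ->  6 a_3 = -5 a_1 = 5  ->  a_3 = 5/6
  x^2: 12 a_4 + 5 a_2 = 0  ->  12 a_4 = -5 a_2 = 35/2  ->  a_4 = 35/24
  x^3: 20 a_5 + 7 a_3 = 0  ->  20 a_5 = -7 a_3 = -35/6  ->  a_5 = -7/24
Truncated series: y(x) = 1 - x - (7/2) x^2 + (5/6) x^3 + (35/24) x^4 - (7/24) x^5 + O(x^6).

a_0 = 1; a_1 = -1; a_2 = -7/2; a_3 = 5/6; a_4 = 35/24; a_5 = -7/24


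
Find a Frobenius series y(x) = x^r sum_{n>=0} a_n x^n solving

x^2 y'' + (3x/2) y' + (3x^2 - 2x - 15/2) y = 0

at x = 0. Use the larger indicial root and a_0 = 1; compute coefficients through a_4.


Write in Frobenius form y'' + (p(x)/x) y' + (q(x)/x^2) y = 0:
  p(x) = 3/2,  q(x) = 3x^2 - 2x - 15/2.
Indicial equation: r(r-1) + (3/2) r + (-15/2) = 0 -> roots r_1 = 5/2, r_2 = -3.
Take r = r_1 = 5/2. Let y(x) = x^r sum_{n>=0} a_n x^n with a_0 = 1.
Substitute y = x^r sum a_n x^n and match x^{r+n}. The recurrence is
  D(n) a_n - 2 a_{n-1} + 3 a_{n-2} = 0,  where D(n) = (r+n)(r+n-1) + (3/2)(r+n) + (-15/2).
  a_n = [2 a_{n-1} - 3 a_{n-2}] / D(n).
Since the indicial polynomial factors as (r - r_1)(r - r_2), D(n) = (r_1 + n - r_1)(r_1 + n - r_2) = n(n + 11/2).
Evaluating step by step (a_0 = 1):
  n = 1: D(1) = 1(1 + 11/2) = 13/2; numerator = 2(1) = 2; a_1 = (2)/(13/2) = 4/13
  n = 2: D(2) = 2(2 + 11/2) = 15; numerator = 2(4/13) - 3(1) = -31/13; a_2 = (-31/13)/(15) = -31/195
  n = 3: D(3) = 3(3 + 11/2) = 51/2; numerator = 2(-31/195) - 3(4/13) = -242/195; a_3 = (-242/195)/(51/2) = -484/9945
  n = 4: D(4) = 4(4 + 11/2) = 38; numerator = 2(-484/9945) - 3(-31/195) = 755/1989; a_4 = (755/1989)/(38) = 755/75582

r = 5/2; a_0 = 1; a_1 = 4/13; a_2 = -31/195; a_3 = -484/9945; a_4 = 755/75582


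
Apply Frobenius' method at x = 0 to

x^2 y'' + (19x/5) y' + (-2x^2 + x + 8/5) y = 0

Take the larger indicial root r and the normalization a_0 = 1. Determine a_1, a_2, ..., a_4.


Write in Frobenius form y'' + (p(x)/x) y' + (q(x)/x^2) y = 0:
  p(x) = 19/5,  q(x) = -2x^2 + x + 8/5.
Indicial equation: r(r-1) + (19/5) r + (8/5) = 0 -> roots r_1 = -4/5, r_2 = -2.
Take r = r_1 = -4/5. Let y(x) = x^r sum_{n>=0} a_n x^n with a_0 = 1.
Substitute y = x^r sum a_n x^n and match x^{r+n}. The recurrence is
  D(n) a_n + 1 a_{n-1} - 2 a_{n-2} = 0,  where D(n) = (r+n)(r+n-1) + (19/5)(r+n) + (8/5).
  a_n = [-1 a_{n-1} + 2 a_{n-2}] / D(n).
Since the indicial polynomial factors as (r - r_1)(r - r_2), D(n) = (r_1 + n - r_1)(r_1 + n - r_2) = n(n + 6/5).
Evaluating step by step (a_0 = 1):
  n = 1: D(1) = 1(1 + 6/5) = 11/5; numerator = -1(1) = -1; a_1 = (-1)/(11/5) = -5/11
  n = 2: D(2) = 2(2 + 6/5) = 32/5; numerator = -1(-5/11) + 2(1) = 27/11; a_2 = (27/11)/(32/5) = 135/352
  n = 3: D(3) = 3(3 + 6/5) = 63/5; numerator = -1(135/352) + 2(-5/11) = -455/352; a_3 = (-455/352)/(63/5) = -325/3168
  n = 4: D(4) = 4(4 + 6/5) = 104/5; numerator = -1(-325/3168) + 2(135/352) = 2755/3168; a_4 = (2755/3168)/(104/5) = 13775/329472

r = -4/5; a_0 = 1; a_1 = -5/11; a_2 = 135/352; a_3 = -325/3168; a_4 = 13775/329472


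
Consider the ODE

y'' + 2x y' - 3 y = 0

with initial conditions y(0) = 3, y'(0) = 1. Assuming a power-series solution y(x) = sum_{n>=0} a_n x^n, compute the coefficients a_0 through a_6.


Ansatz: y(x) = sum_{n>=0} a_n x^n, so y'(x) = sum_{n>=1} n a_n x^(n-1) and y''(x) = sum_{n>=2} n(n-1) a_n x^(n-2).
Substitute into P(x) y'' + Q(x) y' + R(x) y = 0 with P(x) = 1, Q(x) = 2x, R(x) = -3, and match powers of x.
Initial conditions: a_0 = 3, a_1 = 1.
Setting the coefficient of each power of x to zero and solving order by order (substituting the coefficients already found):
  x^0: 2 a_2 - 3 a_0 = 0  ->  2 a_2 = 3 a_0 = 9  ->  a_2 = 9/2
  x^1: 6 a_3 - a_1 = 0  ->  6 a_3 = a_1 = 1  ->  a_3 = 1/6
  x^2: 12 a_4 + a_2 = 0  ->  12 a_4 = -a_2 = -9/2  ->  a_4 = -3/8
  x^3: 20 a_5 + 3 a_3 = 0  ->  20 a_5 = -3 a_3 = -1/2  ->  a_5 = -1/40
  x^4: 30 a_6 + 5 a_4 = 0  ->  30 a_6 = -5 a_4 = 15/8  ->  a_6 = 1/16
Truncated series: y(x) = 3 + x + (9/2) x^2 + (1/6) x^3 - (3/8) x^4 - (1/40) x^5 + (1/16) x^6 + O(x^7).

a_0 = 3; a_1 = 1; a_2 = 9/2; a_3 = 1/6; a_4 = -3/8; a_5 = -1/40; a_6 = 1/16


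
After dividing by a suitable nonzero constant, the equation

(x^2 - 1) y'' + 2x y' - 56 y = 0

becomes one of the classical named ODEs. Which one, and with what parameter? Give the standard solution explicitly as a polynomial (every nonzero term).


All three coefficients share the factor -1; dividing through by -1 gives  (1 - x^2) y'' - 2x y' + 56 y = 0.
This matches the Legendre equation (1 - x^2) y'' - 2x y' + n(n+1) y = 0 (note the -2x y' term) with n(n+1) = 56, so n = 7; the polynomial solution is P_7(x).
With y = sum_k a_k x^k, matching x^k gives (k+2)(k+1) a_{k+2} = [k(k+1) - n(n+1)] a_k = (k - 7)(k + 8) a_k. The right side vanishes at k = 7, so the series with the parity of 7 terminates at degree 7.
Standard normalization (P_n(1) = 1): leading coefficient (2n)!/(2^n (n!)^2) = 87178291200/(128*25401600) = 429/16, so a_7 = 429/16. Work downward with a_k = (k+1)(k+2) a_{k+2} / ((k - 7)(k + 8)):
  a_5 = (6)(7)(429/16) / ((5 - 7)(5 + 8)) = (9009/8)/(-26) = -693/16
  a_3 = (4)(5)(-693/16) / ((3 - 7)(3 + 8)) = (-3465/4)/(-44) = 315/16
  a_1 = (2)(3)(315/16) / ((1 - 7)(1 + 8)) = (945/8)/(-54) = -35/16
Hence P_7(x) = 429 x^7/16 - 693 x^5/16 + 315 x^3/16 - 35 x/16.

P_7(x); series = 429 x^7/16 - 693 x^5/16 + 315 x^3/16 - 35 x/16


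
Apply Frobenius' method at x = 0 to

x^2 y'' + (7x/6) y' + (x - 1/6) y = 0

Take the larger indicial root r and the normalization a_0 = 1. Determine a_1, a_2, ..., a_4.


Write in Frobenius form y'' + (p(x)/x) y' + (q(x)/x^2) y = 0:
  p(x) = 7/6,  q(x) = x - 1/6.
Indicial equation: r(r-1) + (7/6) r + (-1/6) = 0 -> roots r_1 = 1/3, r_2 = -1/2.
Take r = r_1 = 1/3. Let y(x) = x^r sum_{n>=0} a_n x^n with a_0 = 1.
Substitute y = x^r sum a_n x^n and match x^{r+n}. The recurrence is
  D(n) a_n + 1 a_{n-1} = 0,  where D(n) = (r+n)(r+n-1) + (7/6)(r+n) + (-1/6).
  a_n = -1 / D(n) * a_{n-1}.
Since the indicial polynomial factors as (r - r_1)(r - r_2), D(n) = (r_1 + n - r_1)(r_1 + n - r_2) = n(n + 5/6).
Evaluating step by step (a_0 = 1):
  n = 1: D(1) = 1(1 + 5/6) = 11/6; numerator = -1(1) = -1; a_1 = (-1)/(11/6) = -6/11
  n = 2: D(2) = 2(2 + 5/6) = 17/3; numerator = -1(-6/11) = 6/11; a_2 = (6/11)/(17/3) = 18/187
  n = 3: D(3) = 3(3 + 5/6) = 23/2; numerator = -1(18/187) = -18/187; a_3 = (-18/187)/(23/2) = -36/4301
  n = 4: D(4) = 4(4 + 5/6) = 58/3; numerator = -1(-36/4301) = 36/4301; a_4 = (36/4301)/(58/3) = 54/124729

r = 1/3; a_0 = 1; a_1 = -6/11; a_2 = 18/187; a_3 = -36/4301; a_4 = 54/124729


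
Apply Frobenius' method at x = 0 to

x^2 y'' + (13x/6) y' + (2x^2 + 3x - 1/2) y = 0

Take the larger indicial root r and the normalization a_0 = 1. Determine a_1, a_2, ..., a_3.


Write in Frobenius form y'' + (p(x)/x) y' + (q(x)/x^2) y = 0:
  p(x) = 13/6,  q(x) = 2x^2 + 3x - 1/2.
Indicial equation: r(r-1) + (13/6) r + (-1/2) = 0 -> roots r_1 = 1/3, r_2 = -3/2.
Take r = r_1 = 1/3. Let y(x) = x^r sum_{n>=0} a_n x^n with a_0 = 1.
Substitute y = x^r sum a_n x^n and match x^{r+n}. The recurrence is
  D(n) a_n + 3 a_{n-1} + 2 a_{n-2} = 0,  where D(n) = (r+n)(r+n-1) + (13/6)(r+n) + (-1/2).
  a_n = [-3 a_{n-1} - 2 a_{n-2}] / D(n).
Since the indicial polynomial factors as (r - r_1)(r - r_2), D(n) = (r_1 + n - r_1)(r_1 + n - r_2) = n(n + 11/6).
Evaluating step by step (a_0 = 1):
  n = 1: D(1) = 1(1 + 11/6) = 17/6; numerator = -3(1) = -3; a_1 = (-3)/(17/6) = -18/17
  n = 2: D(2) = 2(2 + 11/6) = 23/3; numerator = -3(-18/17) - 2(1) = 20/17; a_2 = (20/17)/(23/3) = 60/391
  n = 3: D(3) = 3(3 + 11/6) = 29/2; numerator = -3(60/391) - 2(-18/17) = 648/391; a_3 = (648/391)/(29/2) = 1296/11339

r = 1/3; a_0 = 1; a_1 = -18/17; a_2 = 60/391; a_3 = 1296/11339


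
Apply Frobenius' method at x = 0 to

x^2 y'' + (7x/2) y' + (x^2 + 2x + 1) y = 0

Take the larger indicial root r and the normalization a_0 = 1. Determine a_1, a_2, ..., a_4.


Write in Frobenius form y'' + (p(x)/x) y' + (q(x)/x^2) y = 0:
  p(x) = 7/2,  q(x) = x^2 + 2x + 1.
Indicial equation: r(r-1) + (7/2) r + (1) = 0 -> roots r_1 = -1/2, r_2 = -2.
Take r = r_1 = -1/2. Let y(x) = x^r sum_{n>=0} a_n x^n with a_0 = 1.
Substitute y = x^r sum a_n x^n and match x^{r+n}. The recurrence is
  D(n) a_n + 2 a_{n-1} + 1 a_{n-2} = 0,  where D(n) = (r+n)(r+n-1) + (7/2)(r+n) + (1).
  a_n = [-2 a_{n-1} - 1 a_{n-2}] / D(n).
Since the indicial polynomial factors as (r - r_1)(r - r_2), D(n) = (r_1 + n - r_1)(r_1 + n - r_2) = n(n + 3/2).
Evaluating step by step (a_0 = 1):
  n = 1: D(1) = 1(1 + 3/2) = 5/2; numerator = -2(1) = -2; a_1 = (-2)/(5/2) = -4/5
  n = 2: D(2) = 2(2 + 3/2) = 7; numerator = -2(-4/5) - 1(1) = 3/5; a_2 = (3/5)/(7) = 3/35
  n = 3: D(3) = 3(3 + 3/2) = 27/2; numerator = -2(3/35) - 1(-4/5) = 22/35; a_3 = (22/35)/(27/2) = 44/945
  n = 4: D(4) = 4(4 + 3/2) = 22; numerator = -2(44/945) - 1(3/35) = -169/945; a_4 = (-169/945)/(22) = -169/20790

r = -1/2; a_0 = 1; a_1 = -4/5; a_2 = 3/35; a_3 = 44/945; a_4 = -169/20790


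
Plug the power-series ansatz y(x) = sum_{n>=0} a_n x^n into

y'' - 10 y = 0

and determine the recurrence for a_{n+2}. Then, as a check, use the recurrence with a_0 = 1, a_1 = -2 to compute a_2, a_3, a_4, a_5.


Substitute y = sum_n a_n x^n into y'' + (const) y = 0.
y''(x) = sum_{n>=0} (n+2)(n+1) a_{n+2} x^n.
The ODE becomes sum_n [(n+2)(n+1) a_{n+2} - 10 a_n] x^n = 0.
Setting each coefficient to zero gives the recurrence:
  (n+2)(n+1) a_{n+2} - 10 a_n = 0,
  a_{n+2} = 10 / ((n+1)(n+2)) a_n.

Check with a_0 = 1, a_1 = -2 (apply the recurrence for n = 0, 1, 2, 3): a_0 = 1, a_1 = -2, a_2 = 5, a_3 = -10/3, a_4 = 25/6, a_5 = -5/3.

a_{n+2} = 10/((n+1)(n+2)) * a_n; check: a_0 = 1, a_1 = -2, a_2 = 5, a_3 = -10/3, a_4 = 25/6, a_5 = -5/3


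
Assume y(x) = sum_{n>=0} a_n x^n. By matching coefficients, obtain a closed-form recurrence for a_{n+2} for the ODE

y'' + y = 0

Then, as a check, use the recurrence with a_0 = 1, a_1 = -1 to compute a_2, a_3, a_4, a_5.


Substitute y = sum_n a_n x^n into y'' + (const) y = 0.
y''(x) = sum_{n>=0} (n+2)(n+1) a_{n+2} x^n.
The ODE becomes sum_n [(n+2)(n+1) a_{n+2} + 1 a_n] x^n = 0.
Setting each coefficient to zero gives the recurrence:
  (n+2)(n+1) a_{n+2} + 1 a_n = 0,
  a_{n+2} = -1 / ((n+1)(n+2)) a_n.

Check with a_0 = 1, a_1 = -1 (apply the recurrence for n = 0, 1, 2, 3): a_0 = 1, a_1 = -1, a_2 = -1/2, a_3 = 1/6, a_4 = 1/24, a_5 = -1/120.

a_{n+2} = -1/((n+1)(n+2)) * a_n; check: a_0 = 1, a_1 = -1, a_2 = -1/2, a_3 = 1/6, a_4 = 1/24, a_5 = -1/120


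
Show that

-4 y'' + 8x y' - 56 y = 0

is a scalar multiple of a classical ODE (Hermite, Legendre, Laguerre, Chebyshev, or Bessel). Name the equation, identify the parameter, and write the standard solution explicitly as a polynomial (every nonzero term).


All three coefficients share the factor -4; dividing through by -4 gives  y'' - 2x y' + 14 y = 0.
This matches the Hermite equation y'' - 2x y' + 2n y = 0 with 2n = 14, so n = 7; the polynomial solution is H_7(x).
With y = sum_k a_k x^k, matching x^k gives (k+2)(k+1) a_{k+2} = 2(k - n) a_k = 2(k - 7) a_k. The right side vanishes at k = 7, so the series with the parity of 7 terminates at degree 7.
Standard normalization: leading coefficient of H_n is 2^n, so a_7 = 2^7 = 128. Work downward with a_k = (k+1)(k+2) a_{k+2} / (2(k - n)):
  a_5 = (6)(7)(128) / (2(5 - 7)) = 5376/(-4) = -1344
  a_3 = (4)(5)(-1344) / (2(3 - 7)) = -26880/(-8) = 3360
  a_1 = (2)(3)(3360) / (2(1 - 7)) = 20160/(-12) = -1680
Hence H_7(x) = 128 x^7 - 1344 x^5 + 3360 x^3 - 1680 x.

H_7(x); series = 128 x^7 - 1344 x^5 + 3360 x^3 - 1680 x


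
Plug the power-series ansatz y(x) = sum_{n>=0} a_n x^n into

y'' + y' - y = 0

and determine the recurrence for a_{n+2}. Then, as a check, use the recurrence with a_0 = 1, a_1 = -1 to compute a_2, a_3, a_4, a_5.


Substitute y = sum_n a_n x^n.
y''(x) has coefficient (n+2)(n+1) a_{n+2} at x^n;
y'(x) has coefficient (n+1) a_{n+1} at x^n;
-y(x) has coefficient -1 a_n at x^n.
Matching x^n: (n+2)(n+1) a_{n+2} + (n+1) a_{n+1} - 1 a_n = 0.
Thus a_{n+2} = [-(n+1) a_{n+1} + 1 a_n] / ((n+1)(n+2)).

Check with a_0 = 1, a_1 = -1 (apply the recurrence for n = 0, 1, 2, 3): a_0 = 1, a_1 = -1, a_2 = 1, a_3 = -1/2, a_4 = 5/24, a_5 = -1/15.

a_(n+2) = [-(n+1) a_(n+1) + 1 a_n] / ((n+1)(n+2)); check: a_0 = 1, a_1 = -1, a_2 = 1, a_3 = -1/2, a_4 = 5/24, a_5 = -1/15
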